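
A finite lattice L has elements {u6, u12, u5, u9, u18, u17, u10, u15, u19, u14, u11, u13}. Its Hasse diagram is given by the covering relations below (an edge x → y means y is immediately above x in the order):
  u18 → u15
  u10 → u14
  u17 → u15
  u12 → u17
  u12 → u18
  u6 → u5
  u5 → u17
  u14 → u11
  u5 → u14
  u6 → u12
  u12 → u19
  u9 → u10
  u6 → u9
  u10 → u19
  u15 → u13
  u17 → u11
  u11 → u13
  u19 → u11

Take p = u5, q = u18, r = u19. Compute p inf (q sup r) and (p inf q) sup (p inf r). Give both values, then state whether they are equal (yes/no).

u5; u6; no

q sup r = u13, so p inf (q sup r) = u5 inf u13 = u5.
p inf q = u6 and p inf r = u6, so (p inf q) sup (p inf r) = u6 sup u6 = u6.
Equal: no.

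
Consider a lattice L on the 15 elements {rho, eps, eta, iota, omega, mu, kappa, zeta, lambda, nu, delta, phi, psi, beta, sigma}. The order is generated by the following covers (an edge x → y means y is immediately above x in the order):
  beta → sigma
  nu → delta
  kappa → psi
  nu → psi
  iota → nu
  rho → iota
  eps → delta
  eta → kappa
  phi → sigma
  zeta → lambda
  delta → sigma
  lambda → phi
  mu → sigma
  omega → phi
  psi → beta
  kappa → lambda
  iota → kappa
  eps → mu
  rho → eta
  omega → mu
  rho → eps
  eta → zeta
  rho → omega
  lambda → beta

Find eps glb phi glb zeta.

rho

Common lower bounds of {eps, phi, zeta}: rho.
The greatest among these is rho.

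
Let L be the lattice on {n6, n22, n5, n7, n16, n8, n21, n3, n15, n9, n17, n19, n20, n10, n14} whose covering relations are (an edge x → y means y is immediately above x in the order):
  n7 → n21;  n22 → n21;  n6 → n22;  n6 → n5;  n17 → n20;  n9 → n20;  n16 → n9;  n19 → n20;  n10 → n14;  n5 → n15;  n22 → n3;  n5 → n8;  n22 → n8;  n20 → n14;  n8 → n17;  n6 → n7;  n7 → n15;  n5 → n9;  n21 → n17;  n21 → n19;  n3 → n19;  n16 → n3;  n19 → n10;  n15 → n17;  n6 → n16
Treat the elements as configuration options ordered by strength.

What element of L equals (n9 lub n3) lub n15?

n9 ∨ n3 = n20
n20 ∨ n15 = n20

n20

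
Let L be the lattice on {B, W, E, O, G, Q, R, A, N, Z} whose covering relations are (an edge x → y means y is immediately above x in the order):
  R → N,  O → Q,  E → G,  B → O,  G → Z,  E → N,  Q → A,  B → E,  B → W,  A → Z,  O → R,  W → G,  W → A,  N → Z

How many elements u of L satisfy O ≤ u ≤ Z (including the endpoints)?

The interval [O, Z] = {A, N, O, Q, R, Z}, which has 6 elements.

6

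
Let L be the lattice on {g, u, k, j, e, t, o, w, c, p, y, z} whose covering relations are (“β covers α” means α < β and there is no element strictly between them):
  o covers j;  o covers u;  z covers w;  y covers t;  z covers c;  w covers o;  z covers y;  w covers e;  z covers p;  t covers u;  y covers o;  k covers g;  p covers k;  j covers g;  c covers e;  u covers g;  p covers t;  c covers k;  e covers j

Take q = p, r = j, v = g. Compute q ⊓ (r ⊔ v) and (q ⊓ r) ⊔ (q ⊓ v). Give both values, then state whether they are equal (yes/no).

r ⊔ v = j, so q ⊓ (r ⊔ v) = p ⊓ j = g.
q ⊓ r = g and q ⊓ v = g, so (q ⊓ r) ⊔ (q ⊓ v) = g ⊔ g = g.
Equal: yes.

g; g; yes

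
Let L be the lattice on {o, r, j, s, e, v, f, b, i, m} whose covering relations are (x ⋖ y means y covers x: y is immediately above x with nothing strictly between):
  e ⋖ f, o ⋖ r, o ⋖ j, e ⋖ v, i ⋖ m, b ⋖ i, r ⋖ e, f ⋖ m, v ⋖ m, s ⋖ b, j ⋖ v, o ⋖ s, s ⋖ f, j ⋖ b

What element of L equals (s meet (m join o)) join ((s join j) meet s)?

m ∨ o = m
s ∧ m = s
s ∨ j = b
b ∧ s = s
s ∨ s = s

s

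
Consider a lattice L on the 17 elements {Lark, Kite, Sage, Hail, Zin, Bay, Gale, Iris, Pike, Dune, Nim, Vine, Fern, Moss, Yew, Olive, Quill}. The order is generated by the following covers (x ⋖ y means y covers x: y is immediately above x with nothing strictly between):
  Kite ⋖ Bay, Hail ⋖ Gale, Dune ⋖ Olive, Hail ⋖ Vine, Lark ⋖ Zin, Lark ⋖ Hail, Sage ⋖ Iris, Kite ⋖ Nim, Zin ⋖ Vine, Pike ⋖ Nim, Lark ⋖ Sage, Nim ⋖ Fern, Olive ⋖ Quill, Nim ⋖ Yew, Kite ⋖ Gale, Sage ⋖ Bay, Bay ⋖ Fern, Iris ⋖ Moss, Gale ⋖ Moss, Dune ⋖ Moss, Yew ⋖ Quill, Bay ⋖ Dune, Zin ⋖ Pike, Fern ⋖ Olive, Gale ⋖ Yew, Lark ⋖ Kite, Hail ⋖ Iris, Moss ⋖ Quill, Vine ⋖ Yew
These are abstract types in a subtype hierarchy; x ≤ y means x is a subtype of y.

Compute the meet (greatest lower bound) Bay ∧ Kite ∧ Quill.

Common lower bounds of {Bay, Kite, Quill}: Kite, Lark.
The greatest among these is Kite.

Kite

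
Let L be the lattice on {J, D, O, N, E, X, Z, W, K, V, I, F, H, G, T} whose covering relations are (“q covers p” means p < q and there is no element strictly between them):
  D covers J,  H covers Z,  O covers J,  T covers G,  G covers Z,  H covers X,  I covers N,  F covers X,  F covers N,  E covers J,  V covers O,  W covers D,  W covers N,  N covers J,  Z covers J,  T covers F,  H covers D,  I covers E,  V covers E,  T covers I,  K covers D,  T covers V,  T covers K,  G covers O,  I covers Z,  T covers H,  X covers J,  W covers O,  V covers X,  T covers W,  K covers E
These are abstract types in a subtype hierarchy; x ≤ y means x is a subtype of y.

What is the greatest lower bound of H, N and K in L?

Common lower bounds of {H, N, K}: J.
The greatest among these is J.

J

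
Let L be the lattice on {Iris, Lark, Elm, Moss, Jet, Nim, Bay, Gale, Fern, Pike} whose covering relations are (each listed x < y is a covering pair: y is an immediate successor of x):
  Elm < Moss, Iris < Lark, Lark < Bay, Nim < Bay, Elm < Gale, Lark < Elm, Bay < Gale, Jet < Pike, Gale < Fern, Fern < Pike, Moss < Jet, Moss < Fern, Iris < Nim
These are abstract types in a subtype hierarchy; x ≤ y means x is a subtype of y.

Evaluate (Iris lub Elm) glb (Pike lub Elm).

Elm

Iris ∨ Elm = Elm
Pike ∨ Elm = Pike
Elm ∧ Pike = Elm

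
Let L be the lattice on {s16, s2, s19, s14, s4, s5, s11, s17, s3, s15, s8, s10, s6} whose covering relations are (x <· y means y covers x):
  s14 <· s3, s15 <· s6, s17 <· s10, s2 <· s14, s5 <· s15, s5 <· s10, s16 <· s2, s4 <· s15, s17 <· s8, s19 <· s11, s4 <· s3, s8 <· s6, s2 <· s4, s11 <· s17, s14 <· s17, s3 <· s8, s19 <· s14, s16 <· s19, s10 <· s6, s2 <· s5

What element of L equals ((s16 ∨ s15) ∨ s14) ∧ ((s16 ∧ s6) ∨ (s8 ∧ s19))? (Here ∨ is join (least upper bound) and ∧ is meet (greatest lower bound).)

s19

s16 ∨ s15 = s15
s15 ∨ s14 = s6
s16 ∧ s6 = s16
s8 ∧ s19 = s19
s16 ∨ s19 = s19
s6 ∧ s19 = s19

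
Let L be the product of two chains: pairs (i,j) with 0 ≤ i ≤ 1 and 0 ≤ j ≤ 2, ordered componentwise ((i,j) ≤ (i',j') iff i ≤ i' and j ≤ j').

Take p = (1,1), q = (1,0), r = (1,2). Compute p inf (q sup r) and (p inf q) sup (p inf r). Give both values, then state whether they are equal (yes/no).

(1,1); (1,1); yes

q sup r = (1,2), so p inf (q sup r) = (1,1) inf (1,2) = (1,1).
p inf q = (1,0) and p inf r = (1,1), so (p inf q) sup (p inf r) = (1,0) sup (1,1) = (1,1).
Equal: yes.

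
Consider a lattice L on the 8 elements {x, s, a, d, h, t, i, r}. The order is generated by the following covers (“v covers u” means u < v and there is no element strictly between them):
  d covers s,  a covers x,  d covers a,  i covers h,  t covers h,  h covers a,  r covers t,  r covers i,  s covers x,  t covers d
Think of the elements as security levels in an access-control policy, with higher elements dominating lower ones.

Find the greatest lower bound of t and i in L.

h

Common lower bounds of {t, i}: a, h, x.
The greatest among these is h.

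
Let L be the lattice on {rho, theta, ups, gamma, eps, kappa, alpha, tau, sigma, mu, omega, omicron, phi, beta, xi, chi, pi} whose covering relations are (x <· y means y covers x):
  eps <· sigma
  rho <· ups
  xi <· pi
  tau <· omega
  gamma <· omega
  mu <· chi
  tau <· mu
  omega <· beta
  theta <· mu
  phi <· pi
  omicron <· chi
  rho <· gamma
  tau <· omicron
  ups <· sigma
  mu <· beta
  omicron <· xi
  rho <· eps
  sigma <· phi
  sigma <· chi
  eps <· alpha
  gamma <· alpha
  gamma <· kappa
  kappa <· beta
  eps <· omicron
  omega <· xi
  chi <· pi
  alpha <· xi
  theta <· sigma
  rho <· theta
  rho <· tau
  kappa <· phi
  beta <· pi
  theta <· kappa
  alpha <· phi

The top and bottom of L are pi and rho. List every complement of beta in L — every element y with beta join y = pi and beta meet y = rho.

Need y with beta ∨ y = pi and beta ∧ y = rho.
Checking each element gives: eps, ups.

eps, ups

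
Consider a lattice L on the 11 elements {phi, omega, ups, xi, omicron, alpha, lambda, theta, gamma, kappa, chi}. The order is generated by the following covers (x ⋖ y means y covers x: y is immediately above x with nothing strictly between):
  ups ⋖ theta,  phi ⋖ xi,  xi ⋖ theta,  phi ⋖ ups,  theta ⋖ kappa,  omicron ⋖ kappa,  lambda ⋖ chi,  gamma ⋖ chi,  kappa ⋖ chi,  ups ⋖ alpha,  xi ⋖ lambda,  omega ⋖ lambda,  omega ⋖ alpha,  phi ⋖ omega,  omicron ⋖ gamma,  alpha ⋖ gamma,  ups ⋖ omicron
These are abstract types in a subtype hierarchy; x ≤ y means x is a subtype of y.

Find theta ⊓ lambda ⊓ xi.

Common lower bounds of {theta, lambda, xi}: phi, xi.
The greatest among these is xi.

xi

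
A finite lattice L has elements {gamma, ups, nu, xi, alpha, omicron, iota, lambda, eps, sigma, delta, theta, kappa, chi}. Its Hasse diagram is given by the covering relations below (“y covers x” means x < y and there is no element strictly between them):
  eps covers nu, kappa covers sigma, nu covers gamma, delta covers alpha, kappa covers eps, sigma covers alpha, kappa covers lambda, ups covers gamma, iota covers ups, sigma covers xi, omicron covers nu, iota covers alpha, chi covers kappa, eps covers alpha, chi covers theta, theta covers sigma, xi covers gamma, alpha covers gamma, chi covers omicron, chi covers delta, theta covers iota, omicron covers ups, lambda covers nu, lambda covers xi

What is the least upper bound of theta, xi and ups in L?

Common upper bounds of {theta, xi, ups}: chi, theta.
The least among these is theta.

theta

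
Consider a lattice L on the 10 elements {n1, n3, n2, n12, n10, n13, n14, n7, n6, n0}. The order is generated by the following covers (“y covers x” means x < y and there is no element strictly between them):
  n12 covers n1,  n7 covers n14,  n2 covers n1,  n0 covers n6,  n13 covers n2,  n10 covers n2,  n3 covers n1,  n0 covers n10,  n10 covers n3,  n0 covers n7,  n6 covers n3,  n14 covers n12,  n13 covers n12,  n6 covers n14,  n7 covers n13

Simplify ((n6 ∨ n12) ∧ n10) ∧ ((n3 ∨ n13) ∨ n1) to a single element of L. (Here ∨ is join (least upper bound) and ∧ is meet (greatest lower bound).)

n6 ∨ n12 = n6
n6 ∧ n10 = n3
n3 ∨ n13 = n0
n0 ∨ n1 = n0
n3 ∧ n0 = n3

n3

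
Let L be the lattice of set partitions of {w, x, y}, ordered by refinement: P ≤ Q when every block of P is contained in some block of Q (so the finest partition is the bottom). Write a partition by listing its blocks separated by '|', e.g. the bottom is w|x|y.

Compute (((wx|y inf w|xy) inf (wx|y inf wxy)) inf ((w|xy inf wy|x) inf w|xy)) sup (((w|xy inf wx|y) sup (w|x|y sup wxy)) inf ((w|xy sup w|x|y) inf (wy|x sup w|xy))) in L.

wx|y ∧ w|xy = w|x|y
wx|y ∧ wxy = wx|y
w|x|y ∧ wx|y = w|x|y
w|xy ∧ wy|x = w|x|y
w|x|y ∧ w|xy = w|x|y
w|x|y ∧ w|x|y = w|x|y
w|xy ∧ wx|y = w|x|y
w|x|y ∨ wxy = wxy
w|x|y ∨ wxy = wxy
w|xy ∨ w|x|y = w|xy
wy|x ∨ w|xy = wxy
w|xy ∧ wxy = w|xy
wxy ∧ w|xy = w|xy
w|x|y ∨ w|xy = w|xy

w|xy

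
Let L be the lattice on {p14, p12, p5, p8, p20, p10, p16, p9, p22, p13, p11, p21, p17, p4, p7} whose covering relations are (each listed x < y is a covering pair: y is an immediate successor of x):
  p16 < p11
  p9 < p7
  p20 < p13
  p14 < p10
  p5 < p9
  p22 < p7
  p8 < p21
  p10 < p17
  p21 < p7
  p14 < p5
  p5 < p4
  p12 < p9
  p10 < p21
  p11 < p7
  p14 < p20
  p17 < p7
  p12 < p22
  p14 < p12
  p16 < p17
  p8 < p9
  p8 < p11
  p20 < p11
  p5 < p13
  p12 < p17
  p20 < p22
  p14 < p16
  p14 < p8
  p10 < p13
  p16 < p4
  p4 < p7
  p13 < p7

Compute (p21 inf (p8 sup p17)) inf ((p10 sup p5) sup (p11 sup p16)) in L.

p8 ∨ p17 = p7
p21 ∧ p7 = p21
p10 ∨ p5 = p13
p11 ∨ p16 = p11
p13 ∨ p11 = p7
p21 ∧ p7 = p21

p21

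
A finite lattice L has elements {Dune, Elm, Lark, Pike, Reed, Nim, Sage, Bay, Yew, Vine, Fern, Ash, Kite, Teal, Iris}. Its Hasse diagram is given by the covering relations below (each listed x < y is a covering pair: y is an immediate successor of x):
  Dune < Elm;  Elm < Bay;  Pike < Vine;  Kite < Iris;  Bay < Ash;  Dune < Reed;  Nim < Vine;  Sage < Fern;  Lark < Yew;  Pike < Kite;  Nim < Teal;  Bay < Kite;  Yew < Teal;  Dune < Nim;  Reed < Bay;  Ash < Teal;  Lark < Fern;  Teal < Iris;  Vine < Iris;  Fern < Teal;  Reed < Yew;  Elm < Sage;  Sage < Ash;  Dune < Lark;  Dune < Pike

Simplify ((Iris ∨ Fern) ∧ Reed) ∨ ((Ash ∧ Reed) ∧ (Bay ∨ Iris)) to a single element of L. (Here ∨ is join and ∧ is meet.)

Iris ∨ Fern = Iris
Iris ∧ Reed = Reed
Ash ∧ Reed = Reed
Bay ∨ Iris = Iris
Reed ∧ Iris = Reed
Reed ∨ Reed = Reed

Reed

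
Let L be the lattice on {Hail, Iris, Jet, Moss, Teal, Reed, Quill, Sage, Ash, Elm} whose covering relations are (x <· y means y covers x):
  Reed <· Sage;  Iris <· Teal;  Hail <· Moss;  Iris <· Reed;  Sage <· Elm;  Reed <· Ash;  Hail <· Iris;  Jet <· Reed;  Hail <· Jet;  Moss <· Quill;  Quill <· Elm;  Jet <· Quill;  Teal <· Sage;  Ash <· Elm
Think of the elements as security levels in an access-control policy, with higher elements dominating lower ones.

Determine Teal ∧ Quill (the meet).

Common lower bounds of {Teal, Quill}: Hail.
The greatest among these is Hail.

Hail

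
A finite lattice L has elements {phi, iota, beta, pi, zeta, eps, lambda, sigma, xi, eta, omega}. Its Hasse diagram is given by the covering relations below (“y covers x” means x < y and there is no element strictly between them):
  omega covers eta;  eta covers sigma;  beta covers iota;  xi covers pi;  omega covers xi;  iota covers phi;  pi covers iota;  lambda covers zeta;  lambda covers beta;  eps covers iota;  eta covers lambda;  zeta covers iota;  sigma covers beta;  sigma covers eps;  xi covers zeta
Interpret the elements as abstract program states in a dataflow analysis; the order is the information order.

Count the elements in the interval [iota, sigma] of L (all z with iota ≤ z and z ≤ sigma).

4

The interval [iota, sigma] = {beta, eps, iota, sigma}, which has 4 elements.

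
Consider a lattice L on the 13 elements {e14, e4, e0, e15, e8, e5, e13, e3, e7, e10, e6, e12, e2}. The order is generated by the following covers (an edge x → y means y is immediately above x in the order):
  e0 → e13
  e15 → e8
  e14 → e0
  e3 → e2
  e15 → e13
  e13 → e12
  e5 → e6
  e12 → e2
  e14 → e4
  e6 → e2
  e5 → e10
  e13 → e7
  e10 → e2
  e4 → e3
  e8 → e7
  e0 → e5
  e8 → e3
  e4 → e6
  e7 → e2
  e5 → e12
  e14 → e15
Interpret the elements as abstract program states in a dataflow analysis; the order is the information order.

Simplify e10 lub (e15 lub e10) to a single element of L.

e15 ∨ e10 = e2
e10 ∨ e2 = e2

e2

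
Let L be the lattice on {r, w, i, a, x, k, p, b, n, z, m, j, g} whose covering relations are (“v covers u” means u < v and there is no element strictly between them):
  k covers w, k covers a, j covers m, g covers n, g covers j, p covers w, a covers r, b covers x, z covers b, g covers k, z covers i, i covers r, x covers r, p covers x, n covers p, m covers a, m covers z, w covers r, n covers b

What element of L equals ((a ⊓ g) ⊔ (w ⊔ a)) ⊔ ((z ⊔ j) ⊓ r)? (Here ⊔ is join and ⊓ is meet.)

a ∧ g = a
w ∨ a = k
a ∨ k = k
z ∨ j = j
j ∧ r = r
k ∨ r = k

k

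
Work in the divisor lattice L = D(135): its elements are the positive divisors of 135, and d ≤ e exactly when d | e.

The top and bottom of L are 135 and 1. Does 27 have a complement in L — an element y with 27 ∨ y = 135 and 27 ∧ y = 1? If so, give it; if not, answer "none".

Need y with 27 ∨ y = 135 and 27 ∧ y = 1.
Checking each element gives: 5.

5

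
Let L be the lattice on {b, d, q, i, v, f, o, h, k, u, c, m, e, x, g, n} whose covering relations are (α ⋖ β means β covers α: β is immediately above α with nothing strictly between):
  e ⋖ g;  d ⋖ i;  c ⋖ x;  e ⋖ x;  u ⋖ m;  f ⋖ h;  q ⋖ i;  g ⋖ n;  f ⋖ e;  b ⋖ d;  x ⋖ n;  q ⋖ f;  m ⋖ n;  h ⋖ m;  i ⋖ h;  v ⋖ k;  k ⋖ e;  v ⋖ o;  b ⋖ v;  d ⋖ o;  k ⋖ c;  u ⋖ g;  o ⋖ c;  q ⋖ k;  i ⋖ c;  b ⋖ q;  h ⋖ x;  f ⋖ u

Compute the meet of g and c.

k

Common lower bounds of {g, c}: b, k, q, v.
The greatest among these is k.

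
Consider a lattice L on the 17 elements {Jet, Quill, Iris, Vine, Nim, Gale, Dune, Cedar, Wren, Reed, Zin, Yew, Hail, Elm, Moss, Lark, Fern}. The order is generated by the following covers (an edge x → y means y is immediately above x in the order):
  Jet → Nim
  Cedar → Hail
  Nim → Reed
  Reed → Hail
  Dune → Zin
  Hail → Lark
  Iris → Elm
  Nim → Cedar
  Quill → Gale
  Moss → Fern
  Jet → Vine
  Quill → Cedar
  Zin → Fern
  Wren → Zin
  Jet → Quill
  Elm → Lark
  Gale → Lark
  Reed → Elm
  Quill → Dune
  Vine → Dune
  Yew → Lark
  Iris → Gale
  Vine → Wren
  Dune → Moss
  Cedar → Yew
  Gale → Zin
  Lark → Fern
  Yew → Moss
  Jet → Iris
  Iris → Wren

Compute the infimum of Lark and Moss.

Common lower bounds of {Lark, Moss}: Cedar, Jet, Nim, Quill, Yew.
The greatest among these is Yew.

Yew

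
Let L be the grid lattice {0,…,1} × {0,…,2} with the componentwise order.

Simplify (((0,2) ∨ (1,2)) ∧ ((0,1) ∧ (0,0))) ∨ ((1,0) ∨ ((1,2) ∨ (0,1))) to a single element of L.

(0,2) ∨ (1,2) = (1,2)
(0,1) ∧ (0,0) = (0,0)
(1,2) ∧ (0,0) = (0,0)
(1,2) ∨ (0,1) = (1,2)
(1,0) ∨ (1,2) = (1,2)
(0,0) ∨ (1,2) = (1,2)

(1,2)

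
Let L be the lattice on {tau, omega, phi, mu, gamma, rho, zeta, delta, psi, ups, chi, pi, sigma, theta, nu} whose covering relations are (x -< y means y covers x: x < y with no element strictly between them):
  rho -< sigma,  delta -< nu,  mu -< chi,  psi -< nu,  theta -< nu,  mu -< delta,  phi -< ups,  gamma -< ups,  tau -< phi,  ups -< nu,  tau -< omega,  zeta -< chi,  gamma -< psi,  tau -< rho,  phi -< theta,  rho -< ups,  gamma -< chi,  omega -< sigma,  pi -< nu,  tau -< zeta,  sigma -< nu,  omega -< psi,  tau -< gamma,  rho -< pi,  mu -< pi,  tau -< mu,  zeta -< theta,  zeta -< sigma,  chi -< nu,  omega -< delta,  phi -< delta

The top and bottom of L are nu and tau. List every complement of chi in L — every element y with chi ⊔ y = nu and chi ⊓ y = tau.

Need y with chi ∨ y = nu and chi ∧ y = tau.
Checking each element gives: omega, phi, rho.

omega, phi, rho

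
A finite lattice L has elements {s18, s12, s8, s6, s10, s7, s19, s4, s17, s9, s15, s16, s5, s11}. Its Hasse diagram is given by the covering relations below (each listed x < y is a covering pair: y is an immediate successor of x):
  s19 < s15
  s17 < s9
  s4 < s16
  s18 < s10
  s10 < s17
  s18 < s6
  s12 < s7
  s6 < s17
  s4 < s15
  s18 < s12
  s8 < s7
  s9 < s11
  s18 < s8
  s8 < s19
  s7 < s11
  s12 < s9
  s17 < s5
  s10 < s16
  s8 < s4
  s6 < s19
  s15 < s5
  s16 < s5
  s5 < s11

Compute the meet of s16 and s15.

s4

Common lower bounds of {s16, s15}: s18, s4, s8.
The greatest among these is s4.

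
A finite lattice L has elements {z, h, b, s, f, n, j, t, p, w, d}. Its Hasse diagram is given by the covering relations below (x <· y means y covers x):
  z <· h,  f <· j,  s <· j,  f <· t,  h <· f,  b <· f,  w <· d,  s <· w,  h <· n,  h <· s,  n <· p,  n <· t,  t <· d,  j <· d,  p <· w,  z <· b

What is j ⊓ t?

Common lower bounds of {j, t}: b, f, h, z.
The greatest among these is f.

f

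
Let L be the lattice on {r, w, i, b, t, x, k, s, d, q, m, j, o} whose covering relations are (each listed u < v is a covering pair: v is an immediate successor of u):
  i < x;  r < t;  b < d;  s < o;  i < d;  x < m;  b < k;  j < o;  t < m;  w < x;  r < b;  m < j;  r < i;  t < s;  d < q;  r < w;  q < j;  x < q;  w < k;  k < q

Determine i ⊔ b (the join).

Common upper bounds of {i, b}: d, j, o, q.
The least among these is d.

d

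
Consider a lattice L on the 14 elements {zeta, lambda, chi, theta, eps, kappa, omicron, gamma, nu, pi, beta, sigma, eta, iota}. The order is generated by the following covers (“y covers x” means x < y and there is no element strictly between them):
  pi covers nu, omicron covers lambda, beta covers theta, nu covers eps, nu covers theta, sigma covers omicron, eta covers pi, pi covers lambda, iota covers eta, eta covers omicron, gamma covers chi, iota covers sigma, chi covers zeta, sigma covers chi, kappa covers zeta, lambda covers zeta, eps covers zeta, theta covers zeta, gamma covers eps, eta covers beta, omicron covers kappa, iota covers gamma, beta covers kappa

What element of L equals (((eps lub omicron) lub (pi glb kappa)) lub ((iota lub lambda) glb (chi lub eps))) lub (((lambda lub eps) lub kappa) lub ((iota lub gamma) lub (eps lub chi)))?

eps ∨ omicron = eta
pi ∧ kappa = zeta
eta ∨ zeta = eta
iota ∨ lambda = iota
chi ∨ eps = gamma
iota ∧ gamma = gamma
eta ∨ gamma = iota
lambda ∨ eps = pi
pi ∨ kappa = eta
iota ∨ gamma = iota
eps ∨ chi = gamma
iota ∨ gamma = iota
eta ∨ iota = iota
iota ∨ iota = iota

iota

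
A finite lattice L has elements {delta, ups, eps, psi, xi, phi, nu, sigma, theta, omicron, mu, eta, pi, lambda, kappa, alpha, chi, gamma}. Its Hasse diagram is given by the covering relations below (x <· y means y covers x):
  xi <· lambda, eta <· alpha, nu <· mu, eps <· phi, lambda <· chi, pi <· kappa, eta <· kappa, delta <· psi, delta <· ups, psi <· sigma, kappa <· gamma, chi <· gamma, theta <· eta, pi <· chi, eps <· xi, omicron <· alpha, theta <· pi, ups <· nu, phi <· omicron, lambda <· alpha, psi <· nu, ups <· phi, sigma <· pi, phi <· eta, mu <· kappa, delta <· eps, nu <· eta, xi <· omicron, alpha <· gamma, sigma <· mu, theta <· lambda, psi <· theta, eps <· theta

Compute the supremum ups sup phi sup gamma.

gamma

Common upper bounds of {ups, phi, gamma}: gamma.
The least among these is gamma.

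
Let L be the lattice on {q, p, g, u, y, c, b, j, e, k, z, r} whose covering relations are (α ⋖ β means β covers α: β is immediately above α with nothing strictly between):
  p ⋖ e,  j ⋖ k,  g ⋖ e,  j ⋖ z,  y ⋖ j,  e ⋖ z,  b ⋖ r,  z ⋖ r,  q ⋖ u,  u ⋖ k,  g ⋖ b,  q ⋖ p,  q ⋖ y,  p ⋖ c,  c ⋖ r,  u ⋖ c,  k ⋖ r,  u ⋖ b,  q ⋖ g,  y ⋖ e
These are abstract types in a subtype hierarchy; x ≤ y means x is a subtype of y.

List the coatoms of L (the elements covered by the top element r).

The coatoms are exactly the elements covered by r: b, c, k, z.

b, c, k, z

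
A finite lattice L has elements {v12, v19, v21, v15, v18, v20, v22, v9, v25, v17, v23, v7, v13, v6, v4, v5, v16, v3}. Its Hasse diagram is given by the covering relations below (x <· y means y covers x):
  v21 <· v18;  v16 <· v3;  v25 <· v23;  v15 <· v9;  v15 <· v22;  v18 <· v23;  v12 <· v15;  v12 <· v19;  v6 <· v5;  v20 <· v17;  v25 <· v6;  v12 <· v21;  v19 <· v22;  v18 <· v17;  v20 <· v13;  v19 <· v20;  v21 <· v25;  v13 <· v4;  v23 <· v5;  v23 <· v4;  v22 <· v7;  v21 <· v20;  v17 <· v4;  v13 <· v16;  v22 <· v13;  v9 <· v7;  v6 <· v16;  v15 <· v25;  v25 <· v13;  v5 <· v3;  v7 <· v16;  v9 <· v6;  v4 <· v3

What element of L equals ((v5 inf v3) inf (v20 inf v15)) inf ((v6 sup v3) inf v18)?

v5 ∧ v3 = v5
v20 ∧ v15 = v12
v5 ∧ v12 = v12
v6 ∨ v3 = v3
v3 ∧ v18 = v18
v12 ∧ v18 = v12

v12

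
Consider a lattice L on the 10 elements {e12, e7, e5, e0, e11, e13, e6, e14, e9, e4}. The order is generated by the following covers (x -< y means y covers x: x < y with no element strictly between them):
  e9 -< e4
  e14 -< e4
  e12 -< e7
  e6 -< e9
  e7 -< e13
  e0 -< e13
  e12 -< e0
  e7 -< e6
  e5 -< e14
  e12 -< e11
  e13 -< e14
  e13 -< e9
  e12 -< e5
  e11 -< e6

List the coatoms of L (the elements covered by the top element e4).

The coatoms are exactly the elements covered by e4: e14, e9.

e14, e9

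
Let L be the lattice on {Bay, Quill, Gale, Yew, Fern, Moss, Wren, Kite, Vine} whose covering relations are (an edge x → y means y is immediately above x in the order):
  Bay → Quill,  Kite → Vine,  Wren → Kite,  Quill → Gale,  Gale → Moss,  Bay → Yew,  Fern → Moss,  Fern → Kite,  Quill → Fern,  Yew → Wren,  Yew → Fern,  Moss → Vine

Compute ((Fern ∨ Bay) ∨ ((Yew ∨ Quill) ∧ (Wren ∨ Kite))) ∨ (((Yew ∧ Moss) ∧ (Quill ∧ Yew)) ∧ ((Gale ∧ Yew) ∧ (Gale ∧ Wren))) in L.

Fern ∨ Bay = Fern
Yew ∨ Quill = Fern
Wren ∨ Kite = Kite
Fern ∧ Kite = Fern
Fern ∨ Fern = Fern
Yew ∧ Moss = Yew
Quill ∧ Yew = Bay
Yew ∧ Bay = Bay
Gale ∧ Yew = Bay
Gale ∧ Wren = Bay
Bay ∧ Bay = Bay
Bay ∧ Bay = Bay
Fern ∨ Bay = Fern

Fern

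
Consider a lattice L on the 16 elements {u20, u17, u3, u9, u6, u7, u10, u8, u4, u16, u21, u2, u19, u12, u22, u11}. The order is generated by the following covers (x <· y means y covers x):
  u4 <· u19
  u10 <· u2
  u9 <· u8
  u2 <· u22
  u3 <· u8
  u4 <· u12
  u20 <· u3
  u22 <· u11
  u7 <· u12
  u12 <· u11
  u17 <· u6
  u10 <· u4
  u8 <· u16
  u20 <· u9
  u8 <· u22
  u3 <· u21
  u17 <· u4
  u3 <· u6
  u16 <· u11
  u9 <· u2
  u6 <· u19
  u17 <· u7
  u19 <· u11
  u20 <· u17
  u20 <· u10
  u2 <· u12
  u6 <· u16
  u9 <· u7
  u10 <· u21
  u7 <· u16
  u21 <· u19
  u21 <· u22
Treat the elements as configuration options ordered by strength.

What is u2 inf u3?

Common lower bounds of {u2, u3}: u20.
The greatest among these is u20.

u20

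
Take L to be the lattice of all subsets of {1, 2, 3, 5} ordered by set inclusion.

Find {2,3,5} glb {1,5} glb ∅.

Under ⊆, meet is intersection: {2,3,5} ∩ {1,5} ∩ ∅ = ∅.

∅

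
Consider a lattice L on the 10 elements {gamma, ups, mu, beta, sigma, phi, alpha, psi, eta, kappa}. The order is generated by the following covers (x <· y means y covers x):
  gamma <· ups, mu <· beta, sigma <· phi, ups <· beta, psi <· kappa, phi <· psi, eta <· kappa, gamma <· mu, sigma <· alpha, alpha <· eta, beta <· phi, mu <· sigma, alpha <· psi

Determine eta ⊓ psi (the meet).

Common lower bounds of {eta, psi}: alpha, gamma, mu, sigma.
The greatest among these is alpha.

alpha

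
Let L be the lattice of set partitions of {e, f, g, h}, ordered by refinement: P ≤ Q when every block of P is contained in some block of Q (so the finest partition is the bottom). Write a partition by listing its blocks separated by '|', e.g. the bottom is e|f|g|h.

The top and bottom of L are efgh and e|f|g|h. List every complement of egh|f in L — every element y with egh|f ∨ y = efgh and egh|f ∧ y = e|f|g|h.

Need y with egh|f ∨ y = efgh and egh|f ∧ y = e|f|g|h.
Checking each element gives: ef|g|h, e|fg|h, e|fh|g.

ef|g|h, e|fg|h, e|fh|g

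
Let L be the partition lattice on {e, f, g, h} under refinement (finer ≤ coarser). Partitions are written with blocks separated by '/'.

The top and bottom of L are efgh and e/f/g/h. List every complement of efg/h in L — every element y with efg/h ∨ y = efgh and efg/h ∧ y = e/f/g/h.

Need y with efg/h ∨ y = efgh and efg/h ∧ y = e/f/g/h.
Checking each element gives: e/f/gh, e/fh/g, eh/f/g.

e/f/gh, e/fh/g, eh/f/g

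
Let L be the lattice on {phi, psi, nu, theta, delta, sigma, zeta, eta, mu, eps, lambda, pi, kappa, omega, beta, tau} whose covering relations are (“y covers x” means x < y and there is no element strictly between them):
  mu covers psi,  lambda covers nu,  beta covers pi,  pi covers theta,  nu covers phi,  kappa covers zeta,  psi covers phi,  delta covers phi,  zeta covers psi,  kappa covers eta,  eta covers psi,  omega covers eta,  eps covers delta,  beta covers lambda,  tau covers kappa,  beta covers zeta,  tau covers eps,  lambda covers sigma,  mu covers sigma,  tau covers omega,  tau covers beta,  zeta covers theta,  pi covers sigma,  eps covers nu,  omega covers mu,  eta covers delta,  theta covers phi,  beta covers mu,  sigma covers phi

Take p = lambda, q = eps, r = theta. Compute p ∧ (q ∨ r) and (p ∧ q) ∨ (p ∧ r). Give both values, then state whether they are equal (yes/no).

q ∨ r = tau, so p ∧ (q ∨ r) = lambda ∧ tau = lambda.
p ∧ q = nu and p ∧ r = phi, so (p ∧ q) ∨ (p ∧ r) = nu ∨ phi = nu.
Equal: no.

lambda; nu; no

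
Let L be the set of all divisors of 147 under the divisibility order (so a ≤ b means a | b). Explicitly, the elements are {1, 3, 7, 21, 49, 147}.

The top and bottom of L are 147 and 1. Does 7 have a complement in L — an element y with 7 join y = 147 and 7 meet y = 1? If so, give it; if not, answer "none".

For every candidate y, either 7 ∨ y ≠ 147 or 7 ∧ y ≠ 1; no complement exists.

none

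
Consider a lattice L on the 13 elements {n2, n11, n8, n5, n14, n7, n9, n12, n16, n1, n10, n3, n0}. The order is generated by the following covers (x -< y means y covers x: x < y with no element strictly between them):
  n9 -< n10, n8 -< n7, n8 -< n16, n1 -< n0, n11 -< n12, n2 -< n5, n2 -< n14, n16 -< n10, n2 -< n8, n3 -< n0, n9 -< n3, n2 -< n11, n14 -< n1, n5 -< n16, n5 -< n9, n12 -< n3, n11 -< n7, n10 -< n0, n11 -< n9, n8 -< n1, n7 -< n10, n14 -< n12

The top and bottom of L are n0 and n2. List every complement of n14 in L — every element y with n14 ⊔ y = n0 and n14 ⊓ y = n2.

Need y with n14 ∨ y = n0 and n14 ∧ y = n2.
Checking each element gives: n10, n16, n7.

n10, n16, n7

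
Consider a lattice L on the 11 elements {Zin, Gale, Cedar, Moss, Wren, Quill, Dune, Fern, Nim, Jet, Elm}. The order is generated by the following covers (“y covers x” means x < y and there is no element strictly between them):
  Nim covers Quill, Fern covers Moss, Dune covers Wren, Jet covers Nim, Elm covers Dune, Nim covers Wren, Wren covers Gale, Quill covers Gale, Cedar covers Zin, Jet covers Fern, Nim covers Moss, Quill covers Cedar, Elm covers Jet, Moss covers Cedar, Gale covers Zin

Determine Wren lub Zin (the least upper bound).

Wren

Common upper bounds of {Wren, Zin}: Dune, Elm, Jet, Nim, Wren.
The least among these is Wren.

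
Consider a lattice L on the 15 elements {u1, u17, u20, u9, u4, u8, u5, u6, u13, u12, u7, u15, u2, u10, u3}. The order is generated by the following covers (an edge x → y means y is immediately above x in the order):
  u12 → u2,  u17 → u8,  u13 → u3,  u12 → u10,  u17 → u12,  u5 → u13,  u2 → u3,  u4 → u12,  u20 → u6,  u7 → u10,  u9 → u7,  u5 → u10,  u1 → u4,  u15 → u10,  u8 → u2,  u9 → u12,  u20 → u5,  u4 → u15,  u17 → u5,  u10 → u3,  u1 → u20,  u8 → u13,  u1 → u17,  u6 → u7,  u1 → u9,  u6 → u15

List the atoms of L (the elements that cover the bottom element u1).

The atoms are exactly the elements that cover u1: u17, u20, u4, u9.

u17, u20, u4, u9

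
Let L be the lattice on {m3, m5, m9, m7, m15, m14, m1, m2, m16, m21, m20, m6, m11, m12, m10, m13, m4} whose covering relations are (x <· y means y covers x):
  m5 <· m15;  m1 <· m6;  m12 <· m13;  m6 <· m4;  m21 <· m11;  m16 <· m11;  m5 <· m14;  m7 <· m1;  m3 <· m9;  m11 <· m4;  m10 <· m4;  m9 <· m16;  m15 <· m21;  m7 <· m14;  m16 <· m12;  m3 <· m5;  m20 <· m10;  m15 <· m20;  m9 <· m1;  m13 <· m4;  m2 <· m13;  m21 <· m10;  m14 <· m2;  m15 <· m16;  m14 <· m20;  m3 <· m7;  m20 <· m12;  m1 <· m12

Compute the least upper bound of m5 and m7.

Common upper bounds of {m5, m7}: m10, m12, m13, m14, m2, m20, m4.
The least among these is m14.

m14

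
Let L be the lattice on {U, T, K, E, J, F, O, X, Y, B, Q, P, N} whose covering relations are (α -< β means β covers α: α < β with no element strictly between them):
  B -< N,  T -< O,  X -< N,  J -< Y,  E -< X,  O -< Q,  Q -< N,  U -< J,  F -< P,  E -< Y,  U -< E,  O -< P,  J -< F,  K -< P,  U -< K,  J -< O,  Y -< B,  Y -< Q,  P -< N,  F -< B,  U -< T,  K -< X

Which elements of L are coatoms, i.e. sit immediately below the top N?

The coatoms are exactly the elements covered by N: B, P, Q, X.

B, P, Q, X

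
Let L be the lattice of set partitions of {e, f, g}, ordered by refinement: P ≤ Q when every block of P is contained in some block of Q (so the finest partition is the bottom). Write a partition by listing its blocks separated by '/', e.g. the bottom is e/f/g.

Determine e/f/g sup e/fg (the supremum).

Common upper bounds of {e/f/g, e/fg}: e/fg, efg.
The least among these is e/fg.

e/fg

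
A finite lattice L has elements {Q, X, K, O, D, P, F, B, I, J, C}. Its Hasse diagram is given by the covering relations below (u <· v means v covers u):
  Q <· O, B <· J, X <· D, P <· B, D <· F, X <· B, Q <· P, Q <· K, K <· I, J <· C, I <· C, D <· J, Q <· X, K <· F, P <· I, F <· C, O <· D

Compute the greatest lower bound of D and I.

Common lower bounds of {D, I}: Q.
The greatest among these is Q.

Q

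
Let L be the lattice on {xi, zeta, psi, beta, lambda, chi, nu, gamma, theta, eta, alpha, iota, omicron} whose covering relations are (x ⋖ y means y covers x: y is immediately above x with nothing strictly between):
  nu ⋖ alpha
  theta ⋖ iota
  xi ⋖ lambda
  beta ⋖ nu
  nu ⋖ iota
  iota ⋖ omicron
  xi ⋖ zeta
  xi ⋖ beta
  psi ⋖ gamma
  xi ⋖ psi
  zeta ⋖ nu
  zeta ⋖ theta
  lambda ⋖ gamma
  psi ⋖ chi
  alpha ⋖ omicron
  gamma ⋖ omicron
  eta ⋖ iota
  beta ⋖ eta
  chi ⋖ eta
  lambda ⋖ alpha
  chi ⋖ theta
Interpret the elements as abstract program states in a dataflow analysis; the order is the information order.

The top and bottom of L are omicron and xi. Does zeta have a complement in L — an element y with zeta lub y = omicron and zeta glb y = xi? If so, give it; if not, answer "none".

Need y with zeta ∨ y = omicron and zeta ∧ y = xi.
Checking each element gives: gamma.

gamma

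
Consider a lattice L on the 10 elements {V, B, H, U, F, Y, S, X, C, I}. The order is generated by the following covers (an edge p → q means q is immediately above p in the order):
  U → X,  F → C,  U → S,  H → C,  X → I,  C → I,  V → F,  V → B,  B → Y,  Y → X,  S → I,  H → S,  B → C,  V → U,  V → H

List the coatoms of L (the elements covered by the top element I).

C, S, X

The coatoms are exactly the elements covered by I: C, S, X.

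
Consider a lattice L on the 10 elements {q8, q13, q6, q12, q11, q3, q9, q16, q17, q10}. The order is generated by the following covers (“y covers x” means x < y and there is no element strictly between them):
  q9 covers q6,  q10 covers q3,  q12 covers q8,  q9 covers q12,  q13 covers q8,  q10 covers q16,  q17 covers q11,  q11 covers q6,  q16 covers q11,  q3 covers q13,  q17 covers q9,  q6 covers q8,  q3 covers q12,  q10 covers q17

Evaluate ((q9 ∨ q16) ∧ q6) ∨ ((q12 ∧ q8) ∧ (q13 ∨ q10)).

q6

q9 ∨ q16 = q10
q10 ∧ q6 = q6
q12 ∧ q8 = q8
q13 ∨ q10 = q10
q8 ∧ q10 = q8
q6 ∨ q8 = q6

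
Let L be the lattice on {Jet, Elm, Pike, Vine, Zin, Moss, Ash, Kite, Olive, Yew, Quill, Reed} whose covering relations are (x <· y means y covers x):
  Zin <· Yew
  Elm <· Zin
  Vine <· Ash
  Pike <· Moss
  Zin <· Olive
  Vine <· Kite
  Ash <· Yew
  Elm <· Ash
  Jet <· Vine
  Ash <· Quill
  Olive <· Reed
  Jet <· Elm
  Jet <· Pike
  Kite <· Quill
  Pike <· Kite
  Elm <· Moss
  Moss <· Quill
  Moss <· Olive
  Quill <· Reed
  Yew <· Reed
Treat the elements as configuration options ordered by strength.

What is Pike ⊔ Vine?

Kite

Common upper bounds of {Pike, Vine}: Kite, Quill, Reed.
The least among these is Kite.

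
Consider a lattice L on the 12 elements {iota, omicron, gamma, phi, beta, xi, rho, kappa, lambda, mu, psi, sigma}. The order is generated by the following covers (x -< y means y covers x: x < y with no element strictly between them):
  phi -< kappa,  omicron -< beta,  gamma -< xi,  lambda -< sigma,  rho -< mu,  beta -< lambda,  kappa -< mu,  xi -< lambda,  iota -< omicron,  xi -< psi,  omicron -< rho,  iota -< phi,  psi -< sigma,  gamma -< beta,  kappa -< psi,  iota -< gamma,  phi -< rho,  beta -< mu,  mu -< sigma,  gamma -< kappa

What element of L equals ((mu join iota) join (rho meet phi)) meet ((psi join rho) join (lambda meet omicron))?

mu ∨ iota = mu
rho ∧ phi = phi
mu ∨ phi = mu
psi ∨ rho = sigma
lambda ∧ omicron = omicron
sigma ∨ omicron = sigma
mu ∧ sigma = mu

mu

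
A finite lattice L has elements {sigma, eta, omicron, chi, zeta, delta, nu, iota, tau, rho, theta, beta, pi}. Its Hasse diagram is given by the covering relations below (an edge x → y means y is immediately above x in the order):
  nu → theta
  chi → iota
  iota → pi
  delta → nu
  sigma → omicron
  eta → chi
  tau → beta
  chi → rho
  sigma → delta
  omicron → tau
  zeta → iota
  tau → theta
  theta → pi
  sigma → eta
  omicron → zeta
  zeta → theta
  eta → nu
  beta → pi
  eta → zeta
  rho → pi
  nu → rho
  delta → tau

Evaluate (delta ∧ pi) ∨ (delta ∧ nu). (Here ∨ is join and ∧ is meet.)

delta

delta ∧ pi = delta
delta ∧ nu = delta
delta ∨ delta = delta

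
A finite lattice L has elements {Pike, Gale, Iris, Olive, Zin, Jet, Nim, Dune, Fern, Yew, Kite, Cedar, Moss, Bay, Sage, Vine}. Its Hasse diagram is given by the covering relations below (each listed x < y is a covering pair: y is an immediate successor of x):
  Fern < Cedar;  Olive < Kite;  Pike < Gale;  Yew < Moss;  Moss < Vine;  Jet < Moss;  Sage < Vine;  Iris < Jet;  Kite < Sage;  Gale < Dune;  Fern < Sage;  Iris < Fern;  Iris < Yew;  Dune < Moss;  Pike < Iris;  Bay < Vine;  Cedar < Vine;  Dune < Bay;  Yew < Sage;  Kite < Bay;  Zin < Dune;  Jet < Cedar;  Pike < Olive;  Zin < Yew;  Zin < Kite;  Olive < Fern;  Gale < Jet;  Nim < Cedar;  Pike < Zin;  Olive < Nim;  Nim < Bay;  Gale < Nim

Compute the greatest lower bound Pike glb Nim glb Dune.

Pike

Common lower bounds of {Pike, Nim, Dune}: Pike.
The greatest among these is Pike.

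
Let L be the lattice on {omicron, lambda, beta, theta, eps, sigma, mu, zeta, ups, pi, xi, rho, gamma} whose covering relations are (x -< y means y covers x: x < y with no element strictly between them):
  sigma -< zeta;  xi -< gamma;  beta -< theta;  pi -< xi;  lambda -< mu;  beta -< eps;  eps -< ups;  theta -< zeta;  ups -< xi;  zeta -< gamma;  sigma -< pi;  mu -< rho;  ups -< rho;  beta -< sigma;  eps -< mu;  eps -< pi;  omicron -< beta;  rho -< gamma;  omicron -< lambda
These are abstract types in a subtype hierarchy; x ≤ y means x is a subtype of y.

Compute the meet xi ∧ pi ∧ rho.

Common lower bounds of {xi, pi, rho}: beta, eps, omicron.
The greatest among these is eps.

eps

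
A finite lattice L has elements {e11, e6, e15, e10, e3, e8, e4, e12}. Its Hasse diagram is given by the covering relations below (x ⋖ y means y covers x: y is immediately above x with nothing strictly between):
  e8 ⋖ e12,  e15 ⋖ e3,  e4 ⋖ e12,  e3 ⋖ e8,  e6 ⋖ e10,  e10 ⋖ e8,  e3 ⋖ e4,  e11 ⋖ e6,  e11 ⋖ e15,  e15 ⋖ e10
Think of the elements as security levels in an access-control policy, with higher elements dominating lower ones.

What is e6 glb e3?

Common lower bounds of {e6, e3}: e11.
The greatest among these is e11.

e11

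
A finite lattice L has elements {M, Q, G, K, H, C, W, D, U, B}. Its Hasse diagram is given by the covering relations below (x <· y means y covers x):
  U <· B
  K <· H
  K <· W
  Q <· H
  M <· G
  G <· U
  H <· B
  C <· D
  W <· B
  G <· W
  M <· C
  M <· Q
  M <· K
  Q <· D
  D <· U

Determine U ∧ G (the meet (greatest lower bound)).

Common lower bounds of {U, G}: G, M.
The greatest among these is G.

G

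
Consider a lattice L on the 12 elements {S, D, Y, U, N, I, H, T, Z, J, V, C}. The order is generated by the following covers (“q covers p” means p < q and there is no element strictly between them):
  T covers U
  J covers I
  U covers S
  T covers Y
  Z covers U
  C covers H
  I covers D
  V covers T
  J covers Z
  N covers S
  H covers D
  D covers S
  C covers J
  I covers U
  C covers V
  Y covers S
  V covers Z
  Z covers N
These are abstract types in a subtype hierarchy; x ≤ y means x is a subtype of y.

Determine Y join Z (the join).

V

Common upper bounds of {Y, Z}: C, V.
The least among these is V.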